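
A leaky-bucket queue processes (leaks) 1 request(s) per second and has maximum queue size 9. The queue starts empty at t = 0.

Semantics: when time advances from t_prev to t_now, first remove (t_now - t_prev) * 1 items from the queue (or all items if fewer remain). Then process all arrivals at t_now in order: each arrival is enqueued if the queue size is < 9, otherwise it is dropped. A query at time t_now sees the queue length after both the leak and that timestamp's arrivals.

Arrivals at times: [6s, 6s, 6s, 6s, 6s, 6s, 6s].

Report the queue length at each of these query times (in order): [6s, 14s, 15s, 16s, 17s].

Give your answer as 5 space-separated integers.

Answer: 7 0 0 0 0

Derivation:
Queue lengths at query times:
  query t=6s: backlog = 7
  query t=14s: backlog = 0
  query t=15s: backlog = 0
  query t=16s: backlog = 0
  query t=17s: backlog = 0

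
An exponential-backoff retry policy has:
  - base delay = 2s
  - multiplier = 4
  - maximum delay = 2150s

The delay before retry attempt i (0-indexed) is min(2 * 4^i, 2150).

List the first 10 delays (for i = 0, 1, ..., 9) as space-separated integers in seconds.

Computing each delay:
  i=0: min(2*4^0, 2150) = 2
  i=1: min(2*4^1, 2150) = 8
  i=2: min(2*4^2, 2150) = 32
  i=3: min(2*4^3, 2150) = 128
  i=4: min(2*4^4, 2150) = 512
  i=5: min(2*4^5, 2150) = 2048
  i=6: min(2*4^6, 2150) = 2150
  i=7: min(2*4^7, 2150) = 2150
  i=8: min(2*4^8, 2150) = 2150
  i=9: min(2*4^9, 2150) = 2150

Answer: 2 8 32 128 512 2048 2150 2150 2150 2150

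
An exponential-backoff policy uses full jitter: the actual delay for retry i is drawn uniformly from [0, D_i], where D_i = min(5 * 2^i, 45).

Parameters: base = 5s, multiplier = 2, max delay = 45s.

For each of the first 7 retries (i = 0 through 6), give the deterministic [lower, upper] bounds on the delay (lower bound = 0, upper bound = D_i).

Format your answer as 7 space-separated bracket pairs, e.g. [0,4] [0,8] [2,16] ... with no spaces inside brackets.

Computing bounds per retry:
  i=0: D_i=min(5*2^0,45)=5, bounds=[0,5]
  i=1: D_i=min(5*2^1,45)=10, bounds=[0,10]
  i=2: D_i=min(5*2^2,45)=20, bounds=[0,20]
  i=3: D_i=min(5*2^3,45)=40, bounds=[0,40]
  i=4: D_i=min(5*2^4,45)=45, bounds=[0,45]
  i=5: D_i=min(5*2^5,45)=45, bounds=[0,45]
  i=6: D_i=min(5*2^6,45)=45, bounds=[0,45]

Answer: [0,5] [0,10] [0,20] [0,40] [0,45] [0,45] [0,45]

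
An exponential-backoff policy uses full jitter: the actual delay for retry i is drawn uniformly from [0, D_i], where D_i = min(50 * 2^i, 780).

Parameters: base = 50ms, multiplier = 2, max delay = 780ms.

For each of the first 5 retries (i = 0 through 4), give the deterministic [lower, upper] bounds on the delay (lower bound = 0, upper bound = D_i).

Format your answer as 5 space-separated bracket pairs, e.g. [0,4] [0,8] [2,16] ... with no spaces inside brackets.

Computing bounds per retry:
  i=0: D_i=min(50*2^0,780)=50, bounds=[0,50]
  i=1: D_i=min(50*2^1,780)=100, bounds=[0,100]
  i=2: D_i=min(50*2^2,780)=200, bounds=[0,200]
  i=3: D_i=min(50*2^3,780)=400, bounds=[0,400]
  i=4: D_i=min(50*2^4,780)=780, bounds=[0,780]

Answer: [0,50] [0,100] [0,200] [0,400] [0,780]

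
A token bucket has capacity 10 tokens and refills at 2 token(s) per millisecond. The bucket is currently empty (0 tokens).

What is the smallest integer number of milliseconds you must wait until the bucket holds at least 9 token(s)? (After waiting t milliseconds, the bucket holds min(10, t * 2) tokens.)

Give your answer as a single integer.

Answer: 5

Derivation:
Need t * 2 >= 9, so t >= 9/2.
Smallest integer t = ceil(9/2) = 5.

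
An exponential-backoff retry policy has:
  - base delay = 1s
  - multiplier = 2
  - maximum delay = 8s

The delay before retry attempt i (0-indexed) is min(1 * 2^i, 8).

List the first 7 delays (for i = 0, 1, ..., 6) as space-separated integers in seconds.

Computing each delay:
  i=0: min(1*2^0, 8) = 1
  i=1: min(1*2^1, 8) = 2
  i=2: min(1*2^2, 8) = 4
  i=3: min(1*2^3, 8) = 8
  i=4: min(1*2^4, 8) = 8
  i=5: min(1*2^5, 8) = 8
  i=6: min(1*2^6, 8) = 8

Answer: 1 2 4 8 8 8 8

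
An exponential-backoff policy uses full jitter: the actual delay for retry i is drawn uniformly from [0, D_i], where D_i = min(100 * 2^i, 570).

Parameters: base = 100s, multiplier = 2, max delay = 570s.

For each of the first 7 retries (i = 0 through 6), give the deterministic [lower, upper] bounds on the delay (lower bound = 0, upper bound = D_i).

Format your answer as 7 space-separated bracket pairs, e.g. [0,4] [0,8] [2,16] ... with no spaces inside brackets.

Computing bounds per retry:
  i=0: D_i=min(100*2^0,570)=100, bounds=[0,100]
  i=1: D_i=min(100*2^1,570)=200, bounds=[0,200]
  i=2: D_i=min(100*2^2,570)=400, bounds=[0,400]
  i=3: D_i=min(100*2^3,570)=570, bounds=[0,570]
  i=4: D_i=min(100*2^4,570)=570, bounds=[0,570]
  i=5: D_i=min(100*2^5,570)=570, bounds=[0,570]
  i=6: D_i=min(100*2^6,570)=570, bounds=[0,570]

Answer: [0,100] [0,200] [0,400] [0,570] [0,570] [0,570] [0,570]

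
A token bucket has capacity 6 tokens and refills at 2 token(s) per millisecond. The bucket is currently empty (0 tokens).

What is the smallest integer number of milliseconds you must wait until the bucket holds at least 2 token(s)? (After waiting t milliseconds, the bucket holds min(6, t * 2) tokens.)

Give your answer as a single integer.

Need t * 2 >= 2, so t >= 2/2.
Smallest integer t = ceil(2/2) = 1.

Answer: 1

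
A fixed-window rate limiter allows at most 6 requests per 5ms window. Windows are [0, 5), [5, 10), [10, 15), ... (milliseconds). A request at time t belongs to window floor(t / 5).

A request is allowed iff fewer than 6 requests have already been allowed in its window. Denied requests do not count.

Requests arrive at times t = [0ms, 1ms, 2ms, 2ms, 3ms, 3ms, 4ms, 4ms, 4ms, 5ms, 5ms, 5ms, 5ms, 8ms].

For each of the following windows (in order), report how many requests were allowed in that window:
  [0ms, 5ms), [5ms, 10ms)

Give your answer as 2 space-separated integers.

Answer: 6 5

Derivation:
Processing requests:
  req#1 t=0ms (window 0): ALLOW
  req#2 t=1ms (window 0): ALLOW
  req#3 t=2ms (window 0): ALLOW
  req#4 t=2ms (window 0): ALLOW
  req#5 t=3ms (window 0): ALLOW
  req#6 t=3ms (window 0): ALLOW
  req#7 t=4ms (window 0): DENY
  req#8 t=4ms (window 0): DENY
  req#9 t=4ms (window 0): DENY
  req#10 t=5ms (window 1): ALLOW
  req#11 t=5ms (window 1): ALLOW
  req#12 t=5ms (window 1): ALLOW
  req#13 t=5ms (window 1): ALLOW
  req#14 t=8ms (window 1): ALLOW

Allowed counts by window: 6 5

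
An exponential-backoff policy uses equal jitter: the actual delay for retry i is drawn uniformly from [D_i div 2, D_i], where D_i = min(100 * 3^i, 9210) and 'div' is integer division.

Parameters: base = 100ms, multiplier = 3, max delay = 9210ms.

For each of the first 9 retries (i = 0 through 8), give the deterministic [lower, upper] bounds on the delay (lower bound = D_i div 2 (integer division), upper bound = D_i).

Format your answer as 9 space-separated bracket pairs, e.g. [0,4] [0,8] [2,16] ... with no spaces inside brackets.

Computing bounds per retry:
  i=0: D_i=min(100*3^0,9210)=100, bounds=[50,100]
  i=1: D_i=min(100*3^1,9210)=300, bounds=[150,300]
  i=2: D_i=min(100*3^2,9210)=900, bounds=[450,900]
  i=3: D_i=min(100*3^3,9210)=2700, bounds=[1350,2700]
  i=4: D_i=min(100*3^4,9210)=8100, bounds=[4050,8100]
  i=5: D_i=min(100*3^5,9210)=9210, bounds=[4605,9210]
  i=6: D_i=min(100*3^6,9210)=9210, bounds=[4605,9210]
  i=7: D_i=min(100*3^7,9210)=9210, bounds=[4605,9210]
  i=8: D_i=min(100*3^8,9210)=9210, bounds=[4605,9210]

Answer: [50,100] [150,300] [450,900] [1350,2700] [4050,8100] [4605,9210] [4605,9210] [4605,9210] [4605,9210]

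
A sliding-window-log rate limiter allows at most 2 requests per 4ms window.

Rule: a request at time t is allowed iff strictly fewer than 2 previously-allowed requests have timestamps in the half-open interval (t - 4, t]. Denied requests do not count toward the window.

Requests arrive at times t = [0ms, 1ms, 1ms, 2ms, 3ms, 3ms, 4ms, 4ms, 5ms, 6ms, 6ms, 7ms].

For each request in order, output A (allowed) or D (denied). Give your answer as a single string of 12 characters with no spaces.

Tracking allowed requests in the window:
  req#1 t=0ms: ALLOW
  req#2 t=1ms: ALLOW
  req#3 t=1ms: DENY
  req#4 t=2ms: DENY
  req#5 t=3ms: DENY
  req#6 t=3ms: DENY
  req#7 t=4ms: ALLOW
  req#8 t=4ms: DENY
  req#9 t=5ms: ALLOW
  req#10 t=6ms: DENY
  req#11 t=6ms: DENY
  req#12 t=7ms: DENY

Answer: AADDDDADADDD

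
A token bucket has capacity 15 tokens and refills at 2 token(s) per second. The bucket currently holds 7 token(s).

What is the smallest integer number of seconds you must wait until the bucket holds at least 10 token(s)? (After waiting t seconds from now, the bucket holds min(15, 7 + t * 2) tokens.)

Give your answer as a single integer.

Answer: 2

Derivation:
Need 7 + t * 2 >= 10, so t >= 3/2.
Smallest integer t = ceil(3/2) = 2.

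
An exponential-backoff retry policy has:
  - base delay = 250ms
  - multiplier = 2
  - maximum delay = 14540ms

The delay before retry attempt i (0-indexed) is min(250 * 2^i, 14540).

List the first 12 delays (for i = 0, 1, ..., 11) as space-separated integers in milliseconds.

Answer: 250 500 1000 2000 4000 8000 14540 14540 14540 14540 14540 14540

Derivation:
Computing each delay:
  i=0: min(250*2^0, 14540) = 250
  i=1: min(250*2^1, 14540) = 500
  i=2: min(250*2^2, 14540) = 1000
  i=3: min(250*2^3, 14540) = 2000
  i=4: min(250*2^4, 14540) = 4000
  i=5: min(250*2^5, 14540) = 8000
  i=6: min(250*2^6, 14540) = 14540
  i=7: min(250*2^7, 14540) = 14540
  i=8: min(250*2^8, 14540) = 14540
  i=9: min(250*2^9, 14540) = 14540
  i=10: min(250*2^10, 14540) = 14540
  i=11: min(250*2^11, 14540) = 14540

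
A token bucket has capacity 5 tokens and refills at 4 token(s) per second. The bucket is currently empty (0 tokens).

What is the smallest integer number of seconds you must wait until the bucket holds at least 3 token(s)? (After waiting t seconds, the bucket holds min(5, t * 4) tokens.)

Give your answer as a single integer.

Answer: 1

Derivation:
Need t * 4 >= 3, so t >= 3/4.
Smallest integer t = ceil(3/4) = 1.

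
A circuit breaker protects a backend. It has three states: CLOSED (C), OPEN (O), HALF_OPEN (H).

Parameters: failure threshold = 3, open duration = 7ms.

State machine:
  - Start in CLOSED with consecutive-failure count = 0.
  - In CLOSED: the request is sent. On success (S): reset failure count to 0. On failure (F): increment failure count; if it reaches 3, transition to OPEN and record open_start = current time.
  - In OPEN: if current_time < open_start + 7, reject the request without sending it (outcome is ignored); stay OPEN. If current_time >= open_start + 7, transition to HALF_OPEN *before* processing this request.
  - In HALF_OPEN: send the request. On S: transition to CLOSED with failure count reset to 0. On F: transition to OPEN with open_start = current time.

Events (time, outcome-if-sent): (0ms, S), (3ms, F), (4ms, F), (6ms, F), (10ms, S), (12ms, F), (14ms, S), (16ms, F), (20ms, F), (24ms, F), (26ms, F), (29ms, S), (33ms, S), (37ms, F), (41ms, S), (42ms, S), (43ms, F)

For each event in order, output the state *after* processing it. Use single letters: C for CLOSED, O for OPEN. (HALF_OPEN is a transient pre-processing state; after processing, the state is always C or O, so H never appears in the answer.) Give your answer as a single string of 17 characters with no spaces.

State after each event:
  event#1 t=0ms outcome=S: state=CLOSED
  event#2 t=3ms outcome=F: state=CLOSED
  event#3 t=4ms outcome=F: state=CLOSED
  event#4 t=6ms outcome=F: state=OPEN
  event#5 t=10ms outcome=S: state=OPEN
  event#6 t=12ms outcome=F: state=OPEN
  event#7 t=14ms outcome=S: state=CLOSED
  event#8 t=16ms outcome=F: state=CLOSED
  event#9 t=20ms outcome=F: state=CLOSED
  event#10 t=24ms outcome=F: state=OPEN
  event#11 t=26ms outcome=F: state=OPEN
  event#12 t=29ms outcome=S: state=OPEN
  event#13 t=33ms outcome=S: state=CLOSED
  event#14 t=37ms outcome=F: state=CLOSED
  event#15 t=41ms outcome=S: state=CLOSED
  event#16 t=42ms outcome=S: state=CLOSED
  event#17 t=43ms outcome=F: state=CLOSED

Answer: CCCOOOCCCOOOCCCCC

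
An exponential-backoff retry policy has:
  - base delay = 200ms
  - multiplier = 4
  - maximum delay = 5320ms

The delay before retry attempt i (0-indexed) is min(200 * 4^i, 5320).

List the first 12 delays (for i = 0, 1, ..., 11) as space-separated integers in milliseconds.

Computing each delay:
  i=0: min(200*4^0, 5320) = 200
  i=1: min(200*4^1, 5320) = 800
  i=2: min(200*4^2, 5320) = 3200
  i=3: min(200*4^3, 5320) = 5320
  i=4: min(200*4^4, 5320) = 5320
  i=5: min(200*4^5, 5320) = 5320
  i=6: min(200*4^6, 5320) = 5320
  i=7: min(200*4^7, 5320) = 5320
  i=8: min(200*4^8, 5320) = 5320
  i=9: min(200*4^9, 5320) = 5320
  i=10: min(200*4^10, 5320) = 5320
  i=11: min(200*4^11, 5320) = 5320

Answer: 200 800 3200 5320 5320 5320 5320 5320 5320 5320 5320 5320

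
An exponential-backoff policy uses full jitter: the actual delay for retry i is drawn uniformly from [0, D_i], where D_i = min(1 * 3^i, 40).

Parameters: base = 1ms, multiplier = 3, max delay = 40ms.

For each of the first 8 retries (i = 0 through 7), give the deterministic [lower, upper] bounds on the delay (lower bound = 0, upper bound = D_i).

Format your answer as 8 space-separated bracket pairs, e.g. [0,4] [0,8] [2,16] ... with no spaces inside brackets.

Answer: [0,1] [0,3] [0,9] [0,27] [0,40] [0,40] [0,40] [0,40]

Derivation:
Computing bounds per retry:
  i=0: D_i=min(1*3^0,40)=1, bounds=[0,1]
  i=1: D_i=min(1*3^1,40)=3, bounds=[0,3]
  i=2: D_i=min(1*3^2,40)=9, bounds=[0,9]
  i=3: D_i=min(1*3^3,40)=27, bounds=[0,27]
  i=4: D_i=min(1*3^4,40)=40, bounds=[0,40]
  i=5: D_i=min(1*3^5,40)=40, bounds=[0,40]
  i=6: D_i=min(1*3^6,40)=40, bounds=[0,40]
  i=7: D_i=min(1*3^7,40)=40, bounds=[0,40]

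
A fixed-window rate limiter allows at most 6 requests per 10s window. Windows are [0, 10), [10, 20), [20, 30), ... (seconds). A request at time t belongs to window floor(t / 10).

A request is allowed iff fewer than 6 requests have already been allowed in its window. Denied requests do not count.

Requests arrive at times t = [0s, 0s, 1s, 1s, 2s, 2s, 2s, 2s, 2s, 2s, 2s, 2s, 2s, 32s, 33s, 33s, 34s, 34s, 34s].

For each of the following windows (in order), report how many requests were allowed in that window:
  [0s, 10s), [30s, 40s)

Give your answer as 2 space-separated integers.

Processing requests:
  req#1 t=0s (window 0): ALLOW
  req#2 t=0s (window 0): ALLOW
  req#3 t=1s (window 0): ALLOW
  req#4 t=1s (window 0): ALLOW
  req#5 t=2s (window 0): ALLOW
  req#6 t=2s (window 0): ALLOW
  req#7 t=2s (window 0): DENY
  req#8 t=2s (window 0): DENY
  req#9 t=2s (window 0): DENY
  req#10 t=2s (window 0): DENY
  req#11 t=2s (window 0): DENY
  req#12 t=2s (window 0): DENY
  req#13 t=2s (window 0): DENY
  req#14 t=32s (window 3): ALLOW
  req#15 t=33s (window 3): ALLOW
  req#16 t=33s (window 3): ALLOW
  req#17 t=34s (window 3): ALLOW
  req#18 t=34s (window 3): ALLOW
  req#19 t=34s (window 3): ALLOW

Allowed counts by window: 6 6

Answer: 6 6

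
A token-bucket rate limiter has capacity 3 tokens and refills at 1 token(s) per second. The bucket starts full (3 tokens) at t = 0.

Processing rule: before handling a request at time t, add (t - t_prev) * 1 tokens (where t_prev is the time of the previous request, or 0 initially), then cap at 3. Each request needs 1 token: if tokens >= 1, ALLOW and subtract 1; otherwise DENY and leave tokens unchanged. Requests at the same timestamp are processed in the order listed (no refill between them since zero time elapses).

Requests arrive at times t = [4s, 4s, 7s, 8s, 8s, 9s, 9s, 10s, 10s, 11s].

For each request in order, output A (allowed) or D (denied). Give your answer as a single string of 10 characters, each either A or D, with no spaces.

Answer: AAAAAAAADA

Derivation:
Simulating step by step:
  req#1 t=4s: ALLOW
  req#2 t=4s: ALLOW
  req#3 t=7s: ALLOW
  req#4 t=8s: ALLOW
  req#5 t=8s: ALLOW
  req#6 t=9s: ALLOW
  req#7 t=9s: ALLOW
  req#8 t=10s: ALLOW
  req#9 t=10s: DENY
  req#10 t=11s: ALLOW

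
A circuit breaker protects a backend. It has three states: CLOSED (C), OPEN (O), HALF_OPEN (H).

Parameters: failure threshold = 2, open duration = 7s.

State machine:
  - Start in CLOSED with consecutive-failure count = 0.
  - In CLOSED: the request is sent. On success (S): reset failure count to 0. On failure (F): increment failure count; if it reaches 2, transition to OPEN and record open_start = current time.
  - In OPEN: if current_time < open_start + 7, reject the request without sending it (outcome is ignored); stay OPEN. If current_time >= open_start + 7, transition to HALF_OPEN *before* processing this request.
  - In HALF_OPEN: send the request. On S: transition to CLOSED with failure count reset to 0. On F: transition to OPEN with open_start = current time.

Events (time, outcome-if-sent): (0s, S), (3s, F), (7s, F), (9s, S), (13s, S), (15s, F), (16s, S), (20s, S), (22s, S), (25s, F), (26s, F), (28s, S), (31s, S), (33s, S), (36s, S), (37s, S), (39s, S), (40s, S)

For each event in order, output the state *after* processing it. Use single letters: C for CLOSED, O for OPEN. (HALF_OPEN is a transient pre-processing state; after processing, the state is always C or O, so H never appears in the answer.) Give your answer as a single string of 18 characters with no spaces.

Answer: CCOOOOOOCCOOOCCCCC

Derivation:
State after each event:
  event#1 t=0s outcome=S: state=CLOSED
  event#2 t=3s outcome=F: state=CLOSED
  event#3 t=7s outcome=F: state=OPEN
  event#4 t=9s outcome=S: state=OPEN
  event#5 t=13s outcome=S: state=OPEN
  event#6 t=15s outcome=F: state=OPEN
  event#7 t=16s outcome=S: state=OPEN
  event#8 t=20s outcome=S: state=OPEN
  event#9 t=22s outcome=S: state=CLOSED
  event#10 t=25s outcome=F: state=CLOSED
  event#11 t=26s outcome=F: state=OPEN
  event#12 t=28s outcome=S: state=OPEN
  event#13 t=31s outcome=S: state=OPEN
  event#14 t=33s outcome=S: state=CLOSED
  event#15 t=36s outcome=S: state=CLOSED
  event#16 t=37s outcome=S: state=CLOSED
  event#17 t=39s outcome=S: state=CLOSED
  event#18 t=40s outcome=S: state=CLOSED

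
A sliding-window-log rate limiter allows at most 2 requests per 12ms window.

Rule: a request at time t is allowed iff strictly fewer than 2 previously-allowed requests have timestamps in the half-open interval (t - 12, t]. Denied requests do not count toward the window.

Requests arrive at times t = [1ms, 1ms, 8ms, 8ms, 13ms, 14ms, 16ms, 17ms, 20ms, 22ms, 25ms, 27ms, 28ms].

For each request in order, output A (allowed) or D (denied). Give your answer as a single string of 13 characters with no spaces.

Answer: AADDAADDDDAAD

Derivation:
Tracking allowed requests in the window:
  req#1 t=1ms: ALLOW
  req#2 t=1ms: ALLOW
  req#3 t=8ms: DENY
  req#4 t=8ms: DENY
  req#5 t=13ms: ALLOW
  req#6 t=14ms: ALLOW
  req#7 t=16ms: DENY
  req#8 t=17ms: DENY
  req#9 t=20ms: DENY
  req#10 t=22ms: DENY
  req#11 t=25ms: ALLOW
  req#12 t=27ms: ALLOW
  req#13 t=28ms: DENY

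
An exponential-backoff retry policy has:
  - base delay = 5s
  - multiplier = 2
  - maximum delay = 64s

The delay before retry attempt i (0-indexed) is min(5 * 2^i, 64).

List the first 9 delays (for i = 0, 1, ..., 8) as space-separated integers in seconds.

Computing each delay:
  i=0: min(5*2^0, 64) = 5
  i=1: min(5*2^1, 64) = 10
  i=2: min(5*2^2, 64) = 20
  i=3: min(5*2^3, 64) = 40
  i=4: min(5*2^4, 64) = 64
  i=5: min(5*2^5, 64) = 64
  i=6: min(5*2^6, 64) = 64
  i=7: min(5*2^7, 64) = 64
  i=8: min(5*2^8, 64) = 64

Answer: 5 10 20 40 64 64 64 64 64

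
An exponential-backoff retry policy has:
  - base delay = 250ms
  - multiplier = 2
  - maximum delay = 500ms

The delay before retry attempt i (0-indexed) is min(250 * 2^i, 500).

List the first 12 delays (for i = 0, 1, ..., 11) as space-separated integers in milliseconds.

Answer: 250 500 500 500 500 500 500 500 500 500 500 500

Derivation:
Computing each delay:
  i=0: min(250*2^0, 500) = 250
  i=1: min(250*2^1, 500) = 500
  i=2: min(250*2^2, 500) = 500
  i=3: min(250*2^3, 500) = 500
  i=4: min(250*2^4, 500) = 500
  i=5: min(250*2^5, 500) = 500
  i=6: min(250*2^6, 500) = 500
  i=7: min(250*2^7, 500) = 500
  i=8: min(250*2^8, 500) = 500
  i=9: min(250*2^9, 500) = 500
  i=10: min(250*2^10, 500) = 500
  i=11: min(250*2^11, 500) = 500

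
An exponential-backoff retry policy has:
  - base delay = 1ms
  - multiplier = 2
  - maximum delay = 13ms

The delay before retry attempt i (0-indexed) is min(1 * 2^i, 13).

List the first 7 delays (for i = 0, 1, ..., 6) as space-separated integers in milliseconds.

Answer: 1 2 4 8 13 13 13

Derivation:
Computing each delay:
  i=0: min(1*2^0, 13) = 1
  i=1: min(1*2^1, 13) = 2
  i=2: min(1*2^2, 13) = 4
  i=3: min(1*2^3, 13) = 8
  i=4: min(1*2^4, 13) = 13
  i=5: min(1*2^5, 13) = 13
  i=6: min(1*2^6, 13) = 13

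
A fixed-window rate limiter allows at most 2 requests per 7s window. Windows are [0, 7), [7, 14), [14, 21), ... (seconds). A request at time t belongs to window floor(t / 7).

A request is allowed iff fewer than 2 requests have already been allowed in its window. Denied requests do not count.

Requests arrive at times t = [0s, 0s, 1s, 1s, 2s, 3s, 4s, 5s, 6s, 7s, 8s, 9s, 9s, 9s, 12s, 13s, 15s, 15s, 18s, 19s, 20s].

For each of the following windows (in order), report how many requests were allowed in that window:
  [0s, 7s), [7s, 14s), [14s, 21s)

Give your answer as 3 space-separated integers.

Answer: 2 2 2

Derivation:
Processing requests:
  req#1 t=0s (window 0): ALLOW
  req#2 t=0s (window 0): ALLOW
  req#3 t=1s (window 0): DENY
  req#4 t=1s (window 0): DENY
  req#5 t=2s (window 0): DENY
  req#6 t=3s (window 0): DENY
  req#7 t=4s (window 0): DENY
  req#8 t=5s (window 0): DENY
  req#9 t=6s (window 0): DENY
  req#10 t=7s (window 1): ALLOW
  req#11 t=8s (window 1): ALLOW
  req#12 t=9s (window 1): DENY
  req#13 t=9s (window 1): DENY
  req#14 t=9s (window 1): DENY
  req#15 t=12s (window 1): DENY
  req#16 t=13s (window 1): DENY
  req#17 t=15s (window 2): ALLOW
  req#18 t=15s (window 2): ALLOW
  req#19 t=18s (window 2): DENY
  req#20 t=19s (window 2): DENY
  req#21 t=20s (window 2): DENY

Allowed counts by window: 2 2 2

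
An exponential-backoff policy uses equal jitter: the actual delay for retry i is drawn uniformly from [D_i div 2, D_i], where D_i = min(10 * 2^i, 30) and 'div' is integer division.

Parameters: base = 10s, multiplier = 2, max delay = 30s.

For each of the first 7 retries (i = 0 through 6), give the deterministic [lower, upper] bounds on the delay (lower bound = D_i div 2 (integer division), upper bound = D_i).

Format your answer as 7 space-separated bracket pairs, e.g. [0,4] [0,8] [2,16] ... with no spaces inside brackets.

Answer: [5,10] [10,20] [15,30] [15,30] [15,30] [15,30] [15,30]

Derivation:
Computing bounds per retry:
  i=0: D_i=min(10*2^0,30)=10, bounds=[5,10]
  i=1: D_i=min(10*2^1,30)=20, bounds=[10,20]
  i=2: D_i=min(10*2^2,30)=30, bounds=[15,30]
  i=3: D_i=min(10*2^3,30)=30, bounds=[15,30]
  i=4: D_i=min(10*2^4,30)=30, bounds=[15,30]
  i=5: D_i=min(10*2^5,30)=30, bounds=[15,30]
  i=6: D_i=min(10*2^6,30)=30, bounds=[15,30]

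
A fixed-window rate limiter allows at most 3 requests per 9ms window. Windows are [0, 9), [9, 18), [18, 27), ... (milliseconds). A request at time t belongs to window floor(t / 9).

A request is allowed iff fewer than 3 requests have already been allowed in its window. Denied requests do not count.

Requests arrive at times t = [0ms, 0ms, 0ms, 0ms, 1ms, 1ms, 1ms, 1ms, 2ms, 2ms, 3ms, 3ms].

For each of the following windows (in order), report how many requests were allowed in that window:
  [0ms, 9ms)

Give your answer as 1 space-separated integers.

Answer: 3

Derivation:
Processing requests:
  req#1 t=0ms (window 0): ALLOW
  req#2 t=0ms (window 0): ALLOW
  req#3 t=0ms (window 0): ALLOW
  req#4 t=0ms (window 0): DENY
  req#5 t=1ms (window 0): DENY
  req#6 t=1ms (window 0): DENY
  req#7 t=1ms (window 0): DENY
  req#8 t=1ms (window 0): DENY
  req#9 t=2ms (window 0): DENY
  req#10 t=2ms (window 0): DENY
  req#11 t=3ms (window 0): DENY
  req#12 t=3ms (window 0): DENY

Allowed counts by window: 3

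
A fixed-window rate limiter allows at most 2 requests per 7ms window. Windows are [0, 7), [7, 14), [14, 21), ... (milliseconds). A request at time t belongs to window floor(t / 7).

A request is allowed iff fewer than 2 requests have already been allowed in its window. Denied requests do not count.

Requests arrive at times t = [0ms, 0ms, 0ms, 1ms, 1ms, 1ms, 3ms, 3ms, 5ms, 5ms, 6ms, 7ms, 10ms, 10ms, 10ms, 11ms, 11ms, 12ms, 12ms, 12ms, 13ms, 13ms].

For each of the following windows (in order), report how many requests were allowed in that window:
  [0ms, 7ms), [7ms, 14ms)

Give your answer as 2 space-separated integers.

Answer: 2 2

Derivation:
Processing requests:
  req#1 t=0ms (window 0): ALLOW
  req#2 t=0ms (window 0): ALLOW
  req#3 t=0ms (window 0): DENY
  req#4 t=1ms (window 0): DENY
  req#5 t=1ms (window 0): DENY
  req#6 t=1ms (window 0): DENY
  req#7 t=3ms (window 0): DENY
  req#8 t=3ms (window 0): DENY
  req#9 t=5ms (window 0): DENY
  req#10 t=5ms (window 0): DENY
  req#11 t=6ms (window 0): DENY
  req#12 t=7ms (window 1): ALLOW
  req#13 t=10ms (window 1): ALLOW
  req#14 t=10ms (window 1): DENY
  req#15 t=10ms (window 1): DENY
  req#16 t=11ms (window 1): DENY
  req#17 t=11ms (window 1): DENY
  req#18 t=12ms (window 1): DENY
  req#19 t=12ms (window 1): DENY
  req#20 t=12ms (window 1): DENY
  req#21 t=13ms (window 1): DENY
  req#22 t=13ms (window 1): DENY

Allowed counts by window: 2 2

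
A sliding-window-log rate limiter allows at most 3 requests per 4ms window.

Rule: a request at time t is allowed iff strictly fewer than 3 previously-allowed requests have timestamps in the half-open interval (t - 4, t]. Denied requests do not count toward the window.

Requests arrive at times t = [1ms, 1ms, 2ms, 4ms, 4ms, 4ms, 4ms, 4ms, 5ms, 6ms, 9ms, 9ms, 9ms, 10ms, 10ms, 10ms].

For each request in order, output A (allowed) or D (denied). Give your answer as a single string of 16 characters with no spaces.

Tracking allowed requests in the window:
  req#1 t=1ms: ALLOW
  req#2 t=1ms: ALLOW
  req#3 t=2ms: ALLOW
  req#4 t=4ms: DENY
  req#5 t=4ms: DENY
  req#6 t=4ms: DENY
  req#7 t=4ms: DENY
  req#8 t=4ms: DENY
  req#9 t=5ms: ALLOW
  req#10 t=6ms: ALLOW
  req#11 t=9ms: ALLOW
  req#12 t=9ms: ALLOW
  req#13 t=9ms: DENY
  req#14 t=10ms: ALLOW
  req#15 t=10ms: DENY
  req#16 t=10ms: DENY

Answer: AAADDDDDAAAADADD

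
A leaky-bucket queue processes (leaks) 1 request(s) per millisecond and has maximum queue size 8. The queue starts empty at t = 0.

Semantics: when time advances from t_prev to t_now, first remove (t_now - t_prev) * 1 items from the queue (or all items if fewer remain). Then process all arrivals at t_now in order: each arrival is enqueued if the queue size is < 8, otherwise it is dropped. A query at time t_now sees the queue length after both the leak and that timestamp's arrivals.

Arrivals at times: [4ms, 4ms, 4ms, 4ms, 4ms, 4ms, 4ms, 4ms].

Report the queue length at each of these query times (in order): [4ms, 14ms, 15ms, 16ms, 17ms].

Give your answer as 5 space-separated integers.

Answer: 8 0 0 0 0

Derivation:
Queue lengths at query times:
  query t=4ms: backlog = 8
  query t=14ms: backlog = 0
  query t=15ms: backlog = 0
  query t=16ms: backlog = 0
  query t=17ms: backlog = 0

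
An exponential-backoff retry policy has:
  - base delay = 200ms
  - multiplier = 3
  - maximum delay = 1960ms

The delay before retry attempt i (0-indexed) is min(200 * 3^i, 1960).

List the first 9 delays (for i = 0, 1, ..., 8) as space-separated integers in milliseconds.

Answer: 200 600 1800 1960 1960 1960 1960 1960 1960

Derivation:
Computing each delay:
  i=0: min(200*3^0, 1960) = 200
  i=1: min(200*3^1, 1960) = 600
  i=2: min(200*3^2, 1960) = 1800
  i=3: min(200*3^3, 1960) = 1960
  i=4: min(200*3^4, 1960) = 1960
  i=5: min(200*3^5, 1960) = 1960
  i=6: min(200*3^6, 1960) = 1960
  i=7: min(200*3^7, 1960) = 1960
  i=8: min(200*3^8, 1960) = 1960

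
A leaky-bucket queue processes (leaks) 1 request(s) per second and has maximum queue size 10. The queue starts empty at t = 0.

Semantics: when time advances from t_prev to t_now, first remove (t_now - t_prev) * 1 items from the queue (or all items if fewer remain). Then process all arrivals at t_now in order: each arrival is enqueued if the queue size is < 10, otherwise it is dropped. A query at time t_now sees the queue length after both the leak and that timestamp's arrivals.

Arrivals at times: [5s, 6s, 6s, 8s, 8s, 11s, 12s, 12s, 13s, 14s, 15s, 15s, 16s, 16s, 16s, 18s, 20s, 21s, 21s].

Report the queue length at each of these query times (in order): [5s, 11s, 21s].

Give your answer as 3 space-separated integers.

Queue lengths at query times:
  query t=5s: backlog = 1
  query t=11s: backlog = 1
  query t=21s: backlog = 4

Answer: 1 1 4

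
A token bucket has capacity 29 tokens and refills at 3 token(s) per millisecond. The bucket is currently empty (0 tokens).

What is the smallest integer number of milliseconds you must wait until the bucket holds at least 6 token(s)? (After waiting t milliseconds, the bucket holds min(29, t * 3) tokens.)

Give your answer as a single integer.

Need t * 3 >= 6, so t >= 6/3.
Smallest integer t = ceil(6/3) = 2.

Answer: 2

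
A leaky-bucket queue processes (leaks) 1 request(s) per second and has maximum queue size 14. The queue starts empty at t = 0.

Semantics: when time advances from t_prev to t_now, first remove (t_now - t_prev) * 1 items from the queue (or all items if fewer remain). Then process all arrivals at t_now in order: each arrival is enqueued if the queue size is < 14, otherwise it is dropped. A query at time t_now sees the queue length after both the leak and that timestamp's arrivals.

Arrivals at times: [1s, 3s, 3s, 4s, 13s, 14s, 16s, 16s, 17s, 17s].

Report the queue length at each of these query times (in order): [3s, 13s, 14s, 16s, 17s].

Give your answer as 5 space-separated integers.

Queue lengths at query times:
  query t=3s: backlog = 2
  query t=13s: backlog = 1
  query t=14s: backlog = 1
  query t=16s: backlog = 2
  query t=17s: backlog = 3

Answer: 2 1 1 2 3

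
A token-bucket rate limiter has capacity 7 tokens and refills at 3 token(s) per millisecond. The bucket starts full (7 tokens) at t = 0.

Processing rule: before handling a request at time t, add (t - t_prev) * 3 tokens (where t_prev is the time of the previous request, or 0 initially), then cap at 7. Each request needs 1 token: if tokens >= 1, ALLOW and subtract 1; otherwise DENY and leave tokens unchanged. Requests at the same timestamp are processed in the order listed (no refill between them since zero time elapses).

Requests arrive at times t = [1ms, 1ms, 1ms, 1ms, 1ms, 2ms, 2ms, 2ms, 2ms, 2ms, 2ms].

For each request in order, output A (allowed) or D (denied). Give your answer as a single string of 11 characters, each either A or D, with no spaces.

Answer: AAAAAAAAAAD

Derivation:
Simulating step by step:
  req#1 t=1ms: ALLOW
  req#2 t=1ms: ALLOW
  req#3 t=1ms: ALLOW
  req#4 t=1ms: ALLOW
  req#5 t=1ms: ALLOW
  req#6 t=2ms: ALLOW
  req#7 t=2ms: ALLOW
  req#8 t=2ms: ALLOW
  req#9 t=2ms: ALLOW
  req#10 t=2ms: ALLOW
  req#11 t=2ms: DENY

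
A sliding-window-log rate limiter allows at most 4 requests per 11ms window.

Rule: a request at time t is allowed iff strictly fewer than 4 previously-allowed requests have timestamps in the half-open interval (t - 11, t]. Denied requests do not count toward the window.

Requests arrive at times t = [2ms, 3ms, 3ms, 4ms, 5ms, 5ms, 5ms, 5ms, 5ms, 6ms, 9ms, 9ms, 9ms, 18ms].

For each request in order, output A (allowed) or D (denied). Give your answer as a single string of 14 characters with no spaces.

Answer: AAAADDDDDDDDDA

Derivation:
Tracking allowed requests in the window:
  req#1 t=2ms: ALLOW
  req#2 t=3ms: ALLOW
  req#3 t=3ms: ALLOW
  req#4 t=4ms: ALLOW
  req#5 t=5ms: DENY
  req#6 t=5ms: DENY
  req#7 t=5ms: DENY
  req#8 t=5ms: DENY
  req#9 t=5ms: DENY
  req#10 t=6ms: DENY
  req#11 t=9ms: DENY
  req#12 t=9ms: DENY
  req#13 t=9ms: DENY
  req#14 t=18ms: ALLOW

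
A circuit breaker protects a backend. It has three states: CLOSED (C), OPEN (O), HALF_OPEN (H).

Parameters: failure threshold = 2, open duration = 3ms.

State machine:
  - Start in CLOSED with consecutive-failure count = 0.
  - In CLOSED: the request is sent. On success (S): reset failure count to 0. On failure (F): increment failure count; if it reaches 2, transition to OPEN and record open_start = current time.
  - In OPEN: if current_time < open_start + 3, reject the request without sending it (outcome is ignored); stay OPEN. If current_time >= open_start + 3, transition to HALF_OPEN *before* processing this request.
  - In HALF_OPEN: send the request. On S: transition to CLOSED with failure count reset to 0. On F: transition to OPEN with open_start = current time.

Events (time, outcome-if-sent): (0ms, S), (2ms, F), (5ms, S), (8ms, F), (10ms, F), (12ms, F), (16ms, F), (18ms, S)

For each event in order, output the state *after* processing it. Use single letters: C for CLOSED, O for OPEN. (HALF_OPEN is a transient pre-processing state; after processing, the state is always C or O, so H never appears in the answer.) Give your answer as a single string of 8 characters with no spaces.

State after each event:
  event#1 t=0ms outcome=S: state=CLOSED
  event#2 t=2ms outcome=F: state=CLOSED
  event#3 t=5ms outcome=S: state=CLOSED
  event#4 t=8ms outcome=F: state=CLOSED
  event#5 t=10ms outcome=F: state=OPEN
  event#6 t=12ms outcome=F: state=OPEN
  event#7 t=16ms outcome=F: state=OPEN
  event#8 t=18ms outcome=S: state=OPEN

Answer: CCCCOOOO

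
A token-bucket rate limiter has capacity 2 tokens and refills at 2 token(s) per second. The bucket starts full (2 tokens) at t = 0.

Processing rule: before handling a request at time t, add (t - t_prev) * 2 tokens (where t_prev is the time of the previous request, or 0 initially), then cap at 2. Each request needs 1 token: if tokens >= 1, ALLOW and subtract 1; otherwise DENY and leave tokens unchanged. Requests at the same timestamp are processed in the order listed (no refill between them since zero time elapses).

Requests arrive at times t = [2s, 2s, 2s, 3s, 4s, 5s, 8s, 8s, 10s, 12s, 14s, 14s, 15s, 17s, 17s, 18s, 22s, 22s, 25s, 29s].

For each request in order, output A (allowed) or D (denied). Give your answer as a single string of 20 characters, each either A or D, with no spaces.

Answer: AADAAAAAAAAAAAAAAAAA

Derivation:
Simulating step by step:
  req#1 t=2s: ALLOW
  req#2 t=2s: ALLOW
  req#3 t=2s: DENY
  req#4 t=3s: ALLOW
  req#5 t=4s: ALLOW
  req#6 t=5s: ALLOW
  req#7 t=8s: ALLOW
  req#8 t=8s: ALLOW
  req#9 t=10s: ALLOW
  req#10 t=12s: ALLOW
  req#11 t=14s: ALLOW
  req#12 t=14s: ALLOW
  req#13 t=15s: ALLOW
  req#14 t=17s: ALLOW
  req#15 t=17s: ALLOW
  req#16 t=18s: ALLOW
  req#17 t=22s: ALLOW
  req#18 t=22s: ALLOW
  req#19 t=25s: ALLOW
  req#20 t=29s: ALLOW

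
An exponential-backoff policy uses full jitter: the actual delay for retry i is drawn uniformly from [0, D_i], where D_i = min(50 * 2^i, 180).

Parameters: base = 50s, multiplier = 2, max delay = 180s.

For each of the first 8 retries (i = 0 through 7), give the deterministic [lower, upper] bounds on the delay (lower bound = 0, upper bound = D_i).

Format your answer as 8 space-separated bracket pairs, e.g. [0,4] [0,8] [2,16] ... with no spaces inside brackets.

Answer: [0,50] [0,100] [0,180] [0,180] [0,180] [0,180] [0,180] [0,180]

Derivation:
Computing bounds per retry:
  i=0: D_i=min(50*2^0,180)=50, bounds=[0,50]
  i=1: D_i=min(50*2^1,180)=100, bounds=[0,100]
  i=2: D_i=min(50*2^2,180)=180, bounds=[0,180]
  i=3: D_i=min(50*2^3,180)=180, bounds=[0,180]
  i=4: D_i=min(50*2^4,180)=180, bounds=[0,180]
  i=5: D_i=min(50*2^5,180)=180, bounds=[0,180]
  i=6: D_i=min(50*2^6,180)=180, bounds=[0,180]
  i=7: D_i=min(50*2^7,180)=180, bounds=[0,180]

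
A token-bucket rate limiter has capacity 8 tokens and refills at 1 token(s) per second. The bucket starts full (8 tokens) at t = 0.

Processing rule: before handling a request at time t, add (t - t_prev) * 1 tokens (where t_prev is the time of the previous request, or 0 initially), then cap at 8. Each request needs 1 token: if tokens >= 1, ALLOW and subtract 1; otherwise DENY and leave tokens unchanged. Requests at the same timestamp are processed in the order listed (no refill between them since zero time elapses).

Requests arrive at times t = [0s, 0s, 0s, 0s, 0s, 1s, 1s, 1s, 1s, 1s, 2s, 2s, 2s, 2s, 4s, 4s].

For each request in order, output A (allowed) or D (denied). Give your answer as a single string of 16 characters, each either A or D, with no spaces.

Simulating step by step:
  req#1 t=0s: ALLOW
  req#2 t=0s: ALLOW
  req#3 t=0s: ALLOW
  req#4 t=0s: ALLOW
  req#5 t=0s: ALLOW
  req#6 t=1s: ALLOW
  req#7 t=1s: ALLOW
  req#8 t=1s: ALLOW
  req#9 t=1s: ALLOW
  req#10 t=1s: DENY
  req#11 t=2s: ALLOW
  req#12 t=2s: DENY
  req#13 t=2s: DENY
  req#14 t=2s: DENY
  req#15 t=4s: ALLOW
  req#16 t=4s: ALLOW

Answer: AAAAAAAAADADDDAA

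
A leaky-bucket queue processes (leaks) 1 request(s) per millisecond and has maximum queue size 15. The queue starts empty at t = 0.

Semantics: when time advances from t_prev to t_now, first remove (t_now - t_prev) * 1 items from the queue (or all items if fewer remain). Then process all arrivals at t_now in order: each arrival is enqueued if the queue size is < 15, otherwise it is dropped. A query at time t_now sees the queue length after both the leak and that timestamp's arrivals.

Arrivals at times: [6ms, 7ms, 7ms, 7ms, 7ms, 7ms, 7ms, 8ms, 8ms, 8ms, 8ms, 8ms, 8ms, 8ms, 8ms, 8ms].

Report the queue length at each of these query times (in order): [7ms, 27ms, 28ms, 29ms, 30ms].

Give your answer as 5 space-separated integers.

Queue lengths at query times:
  query t=7ms: backlog = 6
  query t=27ms: backlog = 0
  query t=28ms: backlog = 0
  query t=29ms: backlog = 0
  query t=30ms: backlog = 0

Answer: 6 0 0 0 0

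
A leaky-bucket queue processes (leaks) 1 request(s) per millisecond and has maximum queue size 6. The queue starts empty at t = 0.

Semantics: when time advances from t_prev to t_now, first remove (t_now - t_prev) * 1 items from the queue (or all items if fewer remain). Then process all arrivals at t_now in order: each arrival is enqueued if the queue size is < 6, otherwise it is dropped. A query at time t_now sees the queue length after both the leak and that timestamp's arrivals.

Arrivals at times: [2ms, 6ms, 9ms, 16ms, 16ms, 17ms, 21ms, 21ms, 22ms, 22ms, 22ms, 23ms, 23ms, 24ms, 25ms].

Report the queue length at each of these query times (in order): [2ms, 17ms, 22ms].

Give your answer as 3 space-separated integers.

Answer: 1 2 4

Derivation:
Queue lengths at query times:
  query t=2ms: backlog = 1
  query t=17ms: backlog = 2
  query t=22ms: backlog = 4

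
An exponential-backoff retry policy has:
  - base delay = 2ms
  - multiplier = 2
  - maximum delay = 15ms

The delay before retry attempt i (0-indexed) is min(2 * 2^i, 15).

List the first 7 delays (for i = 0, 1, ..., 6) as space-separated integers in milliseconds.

Computing each delay:
  i=0: min(2*2^0, 15) = 2
  i=1: min(2*2^1, 15) = 4
  i=2: min(2*2^2, 15) = 8
  i=3: min(2*2^3, 15) = 15
  i=4: min(2*2^4, 15) = 15
  i=5: min(2*2^5, 15) = 15
  i=6: min(2*2^6, 15) = 15

Answer: 2 4 8 15 15 15 15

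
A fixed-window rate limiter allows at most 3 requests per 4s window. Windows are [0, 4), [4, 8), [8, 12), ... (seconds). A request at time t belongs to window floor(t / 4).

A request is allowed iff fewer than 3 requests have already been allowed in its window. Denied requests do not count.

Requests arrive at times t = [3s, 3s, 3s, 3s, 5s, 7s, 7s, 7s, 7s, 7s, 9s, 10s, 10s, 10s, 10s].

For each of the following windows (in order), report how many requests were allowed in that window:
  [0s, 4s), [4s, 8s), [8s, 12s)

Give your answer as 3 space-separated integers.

Answer: 3 3 3

Derivation:
Processing requests:
  req#1 t=3s (window 0): ALLOW
  req#2 t=3s (window 0): ALLOW
  req#3 t=3s (window 0): ALLOW
  req#4 t=3s (window 0): DENY
  req#5 t=5s (window 1): ALLOW
  req#6 t=7s (window 1): ALLOW
  req#7 t=7s (window 1): ALLOW
  req#8 t=7s (window 1): DENY
  req#9 t=7s (window 1): DENY
  req#10 t=7s (window 1): DENY
  req#11 t=9s (window 2): ALLOW
  req#12 t=10s (window 2): ALLOW
  req#13 t=10s (window 2): ALLOW
  req#14 t=10s (window 2): DENY
  req#15 t=10s (window 2): DENY

Allowed counts by window: 3 3 3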